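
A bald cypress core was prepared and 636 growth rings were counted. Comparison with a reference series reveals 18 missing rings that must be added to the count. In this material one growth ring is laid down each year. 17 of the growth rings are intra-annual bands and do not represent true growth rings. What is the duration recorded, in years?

637 years

After corrections the count is 636 − 17 + 18 = 637 growth rings.
At one growth ring per year, that is 637 years.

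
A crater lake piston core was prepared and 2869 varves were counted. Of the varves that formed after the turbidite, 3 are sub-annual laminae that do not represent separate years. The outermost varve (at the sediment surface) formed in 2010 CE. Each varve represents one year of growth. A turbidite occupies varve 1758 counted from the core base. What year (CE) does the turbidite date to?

Between varve 1758 and the sediment surface there are 2869 − 1758 = 1111 varves.
1111 − 3 false = 1108 true varves after the turbidite.
2010 − 1108 = 902 CE.

902 CE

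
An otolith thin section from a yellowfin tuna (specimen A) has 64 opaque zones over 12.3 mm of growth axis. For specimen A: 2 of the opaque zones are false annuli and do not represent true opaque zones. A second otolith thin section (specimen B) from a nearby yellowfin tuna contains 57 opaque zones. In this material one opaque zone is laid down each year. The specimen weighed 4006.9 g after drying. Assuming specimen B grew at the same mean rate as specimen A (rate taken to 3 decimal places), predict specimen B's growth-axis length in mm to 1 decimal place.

11.3 mm

Specimen A: correcting the raw count gives 64 − 2 = 62 true opaque zones.
A: Mean rate = 12.3 mm / 62 years ≈ 0.198 mm/year.
Length of B = 0.198 × 57 = 11.3 mm.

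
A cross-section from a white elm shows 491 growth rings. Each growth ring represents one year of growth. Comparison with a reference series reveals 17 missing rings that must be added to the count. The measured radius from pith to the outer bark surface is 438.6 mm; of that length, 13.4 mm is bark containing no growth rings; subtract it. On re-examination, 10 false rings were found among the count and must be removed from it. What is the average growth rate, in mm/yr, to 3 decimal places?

0.854 mm/yr

After corrections the count is 491 − 10 + 17 = 498 growth rings.
Removing the 13.4 mm offcut leaves 438.6 − 13.4 = 425.2 mm.
Extension rate ≈ 425.2 / 498 = 0.854 mm/yr.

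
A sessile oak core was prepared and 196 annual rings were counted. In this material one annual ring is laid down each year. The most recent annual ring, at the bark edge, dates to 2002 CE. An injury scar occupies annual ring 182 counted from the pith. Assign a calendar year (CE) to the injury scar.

1988 CE

196 − 182 = 14 annual rings lie beyond the injury scar toward the bark edge.
The annual ring at the bark edge is 2002 CE, so the injury scar dates to 2002 − 14 = 1988 CE.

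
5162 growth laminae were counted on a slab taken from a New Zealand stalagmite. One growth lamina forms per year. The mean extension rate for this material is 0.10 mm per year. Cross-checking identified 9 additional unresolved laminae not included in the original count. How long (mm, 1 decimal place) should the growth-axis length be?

True growth lamina count = 5162 + 9 = 5171.
Length ≈ 0.10 × 5171 = 517.1 mm.

517.1 mm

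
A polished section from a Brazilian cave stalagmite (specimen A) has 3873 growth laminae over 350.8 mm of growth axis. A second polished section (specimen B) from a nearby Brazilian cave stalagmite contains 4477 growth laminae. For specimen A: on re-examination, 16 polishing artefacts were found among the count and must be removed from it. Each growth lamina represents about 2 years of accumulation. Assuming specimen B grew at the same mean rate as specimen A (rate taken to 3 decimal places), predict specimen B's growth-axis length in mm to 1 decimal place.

Specimen A: true growth lamina count = 3873 − 16 = 3857.
Specimen A: at 2 years per growth lamina, 3857 × 2 = 7714 years.
A: Extension rate ≈ 350.8 / 7714 = 0.045 mm/year.
Specimen B: multiplying by 2 years per growth lamina: 4477 × 2 = 8954 years. For B, 0.045 mm/year × 8954 years = 402.9 mm.

402.9 mm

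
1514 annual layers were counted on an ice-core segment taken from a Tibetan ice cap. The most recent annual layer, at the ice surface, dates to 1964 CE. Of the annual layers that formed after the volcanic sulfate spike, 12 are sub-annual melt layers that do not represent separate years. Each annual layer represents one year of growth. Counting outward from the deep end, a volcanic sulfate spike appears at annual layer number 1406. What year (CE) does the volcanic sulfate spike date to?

1868 CE

1514 − 1406 = 108 annual layers lie beyond the volcanic sulfate spike toward the ice surface.
Excluding 12 false annual layers: 108 − 12 = 96.
The annual layer at the ice surface is 1964 CE, so the volcanic sulfate spike dates to 1964 − 96 = 1868 CE.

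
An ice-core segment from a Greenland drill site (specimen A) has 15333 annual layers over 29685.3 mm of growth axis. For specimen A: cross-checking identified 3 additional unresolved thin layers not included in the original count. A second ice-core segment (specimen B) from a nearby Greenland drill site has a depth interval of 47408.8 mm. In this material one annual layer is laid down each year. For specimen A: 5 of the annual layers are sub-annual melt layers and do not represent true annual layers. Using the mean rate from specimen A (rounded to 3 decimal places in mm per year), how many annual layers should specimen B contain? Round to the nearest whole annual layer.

Specimen A: adjusted count: 15333 − 5 + 3 = 15331 annual layers.
A: 29685.3 mm over 15331 years gives 29685.3 / 15331 ≈ 1.936 mm/year.
B spans 47408.8 / 1.936 = 24488.02 years ≈ 24488 annual layers.

24488 annual layers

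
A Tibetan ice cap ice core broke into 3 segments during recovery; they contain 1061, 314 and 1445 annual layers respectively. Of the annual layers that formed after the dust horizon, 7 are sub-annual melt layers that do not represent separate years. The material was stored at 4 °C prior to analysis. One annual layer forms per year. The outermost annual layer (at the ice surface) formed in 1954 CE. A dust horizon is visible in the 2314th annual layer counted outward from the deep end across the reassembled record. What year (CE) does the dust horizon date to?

Total annual layers = 1061 + 314 + 1445 = 2820.
The dust horizon sits at annual layer 2314 from the deep end, so 2820 − 2314 = 506 annual layers formed after it.
506 − 7 false = 499 true annual layers after the dust horizon.
1954 − 499 = 1455 CE.

1455 CE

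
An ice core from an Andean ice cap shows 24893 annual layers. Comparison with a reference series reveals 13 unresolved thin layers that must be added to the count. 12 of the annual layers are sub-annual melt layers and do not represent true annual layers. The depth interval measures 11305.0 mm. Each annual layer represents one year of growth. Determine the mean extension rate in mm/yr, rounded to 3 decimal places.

Adjusted count: 24893 − 12 + 13 = 24894 annual layers.
11305.0 mm over 24894 years gives 11305.0 / 24894 ≈ 0.454 mm/yr.

0.454 mm/yr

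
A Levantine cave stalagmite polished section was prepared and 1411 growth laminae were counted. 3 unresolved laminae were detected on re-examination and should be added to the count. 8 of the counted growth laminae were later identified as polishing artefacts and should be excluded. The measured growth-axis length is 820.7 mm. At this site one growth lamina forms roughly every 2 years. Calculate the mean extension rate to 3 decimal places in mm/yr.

0.292 mm/yr

After corrections the count is 1411 − 8 + 3 = 1406 growth laminae.
Multiplying by 2 years per growth lamina: 1406 × 2 = 2812 years.
Extension rate ≈ 820.7 / 2812 = 0.292 mm/yr.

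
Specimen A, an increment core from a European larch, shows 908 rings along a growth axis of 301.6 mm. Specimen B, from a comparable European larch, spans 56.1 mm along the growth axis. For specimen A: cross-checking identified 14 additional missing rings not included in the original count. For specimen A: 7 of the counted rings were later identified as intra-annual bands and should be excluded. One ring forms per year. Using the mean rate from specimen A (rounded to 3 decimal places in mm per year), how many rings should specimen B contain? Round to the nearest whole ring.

170 rings

Specimen A: true ring count = 908 − 7 + 14 = 915.
A: Extension rate ≈ 301.6 / 915 = 0.330 mm/yr.
Specimen B: 56.1 mm / 0.330 mm per year = 170.00 years ≈ 170 rings.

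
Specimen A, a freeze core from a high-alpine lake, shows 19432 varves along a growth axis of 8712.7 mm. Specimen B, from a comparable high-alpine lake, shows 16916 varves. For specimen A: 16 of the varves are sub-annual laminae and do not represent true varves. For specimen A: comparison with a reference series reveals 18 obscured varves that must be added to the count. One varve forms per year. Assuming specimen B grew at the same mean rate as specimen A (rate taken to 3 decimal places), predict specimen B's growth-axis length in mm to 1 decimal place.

7578.4 mm

Specimen A: true varve count = 19432 − 16 + 18 = 19434.
A: Extension rate ≈ 8712.7 / 19434 = 0.448 mm per year.
Length of B = 0.448 × 16916 = 7578.4 mm.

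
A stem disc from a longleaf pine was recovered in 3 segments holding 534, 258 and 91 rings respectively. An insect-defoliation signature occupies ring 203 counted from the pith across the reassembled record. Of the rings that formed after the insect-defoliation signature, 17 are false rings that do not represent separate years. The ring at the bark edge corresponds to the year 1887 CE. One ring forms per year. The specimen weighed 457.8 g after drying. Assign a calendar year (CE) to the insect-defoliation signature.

Total rings = 534 + 258 + 91 = 883.
Between ring 203 and the bark edge there are 883 − 203 = 680 rings.
680 − 17 false = 663 true rings after the insect-defoliation signature.
Counting back 663 years from 1887 CE places the insect-defoliation signature in 1887 − 663 = 1224 CE.

1224 CE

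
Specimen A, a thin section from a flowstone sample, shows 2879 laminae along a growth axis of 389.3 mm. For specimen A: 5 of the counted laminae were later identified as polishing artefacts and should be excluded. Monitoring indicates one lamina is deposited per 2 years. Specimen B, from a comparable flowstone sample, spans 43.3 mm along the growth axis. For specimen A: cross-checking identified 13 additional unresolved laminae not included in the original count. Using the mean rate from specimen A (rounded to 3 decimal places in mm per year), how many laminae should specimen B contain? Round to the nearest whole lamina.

323 laminae

Specimen A: true lamina count = 2879 − 5 + 13 = 2887.
Specimen A: at 2 years per lamina, 2887 × 2 = 5774 years.
A: Mean rate = 389.3 mm / 5774 years ≈ 0.067 mm per year.
For B, 43.3 / 0.067 = 646.27 years; at 2 years per lamina that is 646.27 / 2 ≈ 323 laminae.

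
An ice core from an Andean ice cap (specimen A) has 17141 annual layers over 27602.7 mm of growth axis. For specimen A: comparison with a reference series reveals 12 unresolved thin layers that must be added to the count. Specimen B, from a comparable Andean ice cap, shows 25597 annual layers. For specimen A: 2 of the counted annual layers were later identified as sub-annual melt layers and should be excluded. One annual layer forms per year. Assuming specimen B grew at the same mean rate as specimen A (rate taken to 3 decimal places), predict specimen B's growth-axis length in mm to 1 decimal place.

Specimen A: after corrections the count is 17141 − 2 + 12 = 17151 annual layers.
A: 27602.7 mm over 17151 years gives 27602.7 / 17151 ≈ 1.609 mm/yr.
For B, 1.609 mm/year × 25597 years = 41185.6 mm.

41185.6 mm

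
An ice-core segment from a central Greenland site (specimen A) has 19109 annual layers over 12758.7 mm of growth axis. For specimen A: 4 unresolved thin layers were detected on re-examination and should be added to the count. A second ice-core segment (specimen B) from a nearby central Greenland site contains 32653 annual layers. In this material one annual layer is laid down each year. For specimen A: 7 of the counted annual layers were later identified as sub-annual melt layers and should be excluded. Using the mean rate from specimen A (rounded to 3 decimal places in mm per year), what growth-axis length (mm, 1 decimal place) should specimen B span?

Specimen A: after corrections the count is 19109 − 7 + 4 = 19106 annual layers.
A: Extension rate ≈ 12758.7 / 19106 = 0.668 mm/year.
Length of B = 0.668 × 32653 = 21812.2 mm.

21812.2 mm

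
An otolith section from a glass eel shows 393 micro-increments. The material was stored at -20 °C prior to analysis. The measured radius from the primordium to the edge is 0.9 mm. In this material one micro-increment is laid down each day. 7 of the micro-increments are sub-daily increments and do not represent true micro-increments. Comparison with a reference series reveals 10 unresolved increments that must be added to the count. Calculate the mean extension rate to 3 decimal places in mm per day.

Adjusted count: 393 − 7 + 10 = 396 micro-increments.
0.9 mm over 396 days gives 0.9 / 396 ≈ 0.002 mm per day.

0.002 mm per day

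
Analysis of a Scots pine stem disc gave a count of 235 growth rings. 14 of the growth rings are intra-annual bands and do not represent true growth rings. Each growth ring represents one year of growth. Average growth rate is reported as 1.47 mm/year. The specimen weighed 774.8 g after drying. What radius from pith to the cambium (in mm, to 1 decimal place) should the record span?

324.9 mm

Adjusted count: 235 − 14 = 221 growth rings.
Predicted length = 1.47 mm/year × 221 years = 324.9 mm.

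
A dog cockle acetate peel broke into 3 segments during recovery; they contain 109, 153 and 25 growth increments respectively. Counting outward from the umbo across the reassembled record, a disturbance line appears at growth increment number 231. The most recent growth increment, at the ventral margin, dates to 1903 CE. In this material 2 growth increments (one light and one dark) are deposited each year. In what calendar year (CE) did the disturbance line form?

Total growth increments = 109 + 153 + 25 = 287.
287 − 231 = 56 growth increments lie beyond the disturbance line toward the ventral margin.
Dividing by 2 growth increments per year: 56 / 2 = 28 years.
Counting back 28 years from 1903 CE places the disturbance line in 1903 − 28 = 1875 CE.

1875 CE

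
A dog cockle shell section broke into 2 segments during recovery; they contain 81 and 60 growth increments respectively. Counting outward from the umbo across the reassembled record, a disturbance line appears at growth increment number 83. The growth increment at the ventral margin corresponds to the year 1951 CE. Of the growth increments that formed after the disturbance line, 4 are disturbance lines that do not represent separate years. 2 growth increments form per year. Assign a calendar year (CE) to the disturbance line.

Total growth increments = 81 + 60 = 141.
Between growth increment 83 and the ventral margin there are 141 − 83 = 58 growth increments.
58 − 4 false = 54 true growth increments after the disturbance line.
54 growth increments at 2 per year is 54 / 2 = 27 years.
The growth increment at the ventral margin is 1951 CE, so the disturbance line dates to 1951 − 27 = 1924 CE.

1924 CE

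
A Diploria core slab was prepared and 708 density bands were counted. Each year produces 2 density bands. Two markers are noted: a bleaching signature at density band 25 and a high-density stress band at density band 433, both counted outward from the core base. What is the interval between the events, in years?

The two markers are separated by 433 − 25 = 408 density bands.
With 2 density bands per year, 408 / 2 = 204 years.

204 years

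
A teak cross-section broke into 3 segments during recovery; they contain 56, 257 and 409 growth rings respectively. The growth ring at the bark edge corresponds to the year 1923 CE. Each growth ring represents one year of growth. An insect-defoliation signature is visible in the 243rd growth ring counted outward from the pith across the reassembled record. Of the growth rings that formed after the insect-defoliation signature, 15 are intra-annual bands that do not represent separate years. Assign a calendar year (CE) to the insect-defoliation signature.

1459 CE

Total growth rings = 56 + 257 + 409 = 722.
Between growth ring 243 and the bark edge there are 722 − 243 = 479 growth rings.
Removing the 15 false growth rings leaves 479 − 15 = 464 true growth rings beyond the insect-defoliation signature.
The growth ring at the bark edge is 1923 CE, so the insect-defoliation signature dates to 1923 − 464 = 1459 CE.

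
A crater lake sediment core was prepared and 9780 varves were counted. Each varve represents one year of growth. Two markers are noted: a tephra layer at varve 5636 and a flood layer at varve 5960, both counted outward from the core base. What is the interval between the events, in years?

324 years

5960 − 5636 = 324 varves lie between the two events.
One varve per year makes the interval 324 years.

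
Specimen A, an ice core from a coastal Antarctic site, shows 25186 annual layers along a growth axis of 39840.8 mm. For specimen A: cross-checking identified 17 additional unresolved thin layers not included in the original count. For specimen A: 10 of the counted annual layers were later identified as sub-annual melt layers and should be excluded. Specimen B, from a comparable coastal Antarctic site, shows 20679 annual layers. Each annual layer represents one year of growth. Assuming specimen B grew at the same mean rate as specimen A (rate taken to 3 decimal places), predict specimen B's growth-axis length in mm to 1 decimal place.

Specimen A: correcting the raw count gives 25186 − 10 + 17 = 25193 true annual layers.
A: Mean rate = 39840.8 mm / 25193 years ≈ 1.581 mm per year.
B's length ≈ 1.581 × 20679 = 32693.5 mm.

32693.5 mm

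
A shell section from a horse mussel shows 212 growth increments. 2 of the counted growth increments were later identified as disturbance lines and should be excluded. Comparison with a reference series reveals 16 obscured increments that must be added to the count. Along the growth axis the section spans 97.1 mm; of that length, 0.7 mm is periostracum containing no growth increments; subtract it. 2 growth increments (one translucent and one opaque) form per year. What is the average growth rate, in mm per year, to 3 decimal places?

0.853 mm per year

Adjusted count: 212 − 2 + 16 = 226 growth increments.
With 2 growth increments per year, 226 / 2 = 113 years.
Removing the 0.7 mm offcut leaves 97.1 − 0.7 = 96.4 mm.
Mean rate = 96.4 mm / 113 years ≈ 0.853 mm per year.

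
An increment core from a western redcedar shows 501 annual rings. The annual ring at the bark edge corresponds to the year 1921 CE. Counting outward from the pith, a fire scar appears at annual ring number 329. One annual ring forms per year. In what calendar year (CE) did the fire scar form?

1749 CE

Between annual ring 329 and the bark edge there are 501 − 329 = 172 annual rings.
The annual ring at the bark edge is 1921 CE, so the fire scar dates to 1921 − 172 = 1749 CE.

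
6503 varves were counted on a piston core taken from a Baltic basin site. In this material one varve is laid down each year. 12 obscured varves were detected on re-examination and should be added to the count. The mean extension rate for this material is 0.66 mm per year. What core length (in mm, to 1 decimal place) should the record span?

4299.9 mm

After corrections the count is 6503 + 12 = 6515 varves.
6515 years at 0.66 mm/year gives 0.66 × 6515 = 4299.9 mm.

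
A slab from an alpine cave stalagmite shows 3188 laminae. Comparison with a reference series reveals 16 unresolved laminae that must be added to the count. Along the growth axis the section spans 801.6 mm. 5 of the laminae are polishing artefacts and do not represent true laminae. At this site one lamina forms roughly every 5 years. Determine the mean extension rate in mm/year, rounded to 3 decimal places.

Adjusted count: 3188 − 5 + 16 = 3199 laminae.
At 5 years per lamina, 3199 × 5 = 15995 years.
Extension rate ≈ 801.6 / 15995 = 0.050 mm/year.

0.050 mm/year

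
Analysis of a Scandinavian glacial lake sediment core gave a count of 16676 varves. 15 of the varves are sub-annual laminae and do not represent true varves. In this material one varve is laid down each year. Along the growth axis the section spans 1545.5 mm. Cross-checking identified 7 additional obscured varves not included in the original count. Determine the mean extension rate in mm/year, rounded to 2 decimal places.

0.09 mm/year

Correcting the raw count gives 16676 − 15 + 7 = 16668 true varves.
Mean rate = 1545.5 mm / 16668 years ≈ 0.09 mm/year.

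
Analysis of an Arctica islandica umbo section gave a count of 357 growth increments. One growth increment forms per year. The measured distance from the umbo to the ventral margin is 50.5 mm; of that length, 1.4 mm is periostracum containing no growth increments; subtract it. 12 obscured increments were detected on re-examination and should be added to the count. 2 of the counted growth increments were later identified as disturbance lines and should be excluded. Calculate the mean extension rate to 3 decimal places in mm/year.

Correcting the raw count gives 357 − 2 + 12 = 367 true growth increments.
Net length = 50.5 − 1.4 = 49.1 mm.
Extension rate ≈ 49.1 / 367 = 0.134 mm/year.

0.134 mm/year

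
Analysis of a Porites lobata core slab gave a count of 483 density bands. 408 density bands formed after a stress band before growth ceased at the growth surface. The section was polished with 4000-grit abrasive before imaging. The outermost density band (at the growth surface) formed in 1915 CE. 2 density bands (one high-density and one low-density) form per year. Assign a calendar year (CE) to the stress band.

408 density bands post-date the stress band.
408 density bands at 2 per year is 408 / 2 = 204 years.
1915 − 204 = 1711 CE.

1711 CE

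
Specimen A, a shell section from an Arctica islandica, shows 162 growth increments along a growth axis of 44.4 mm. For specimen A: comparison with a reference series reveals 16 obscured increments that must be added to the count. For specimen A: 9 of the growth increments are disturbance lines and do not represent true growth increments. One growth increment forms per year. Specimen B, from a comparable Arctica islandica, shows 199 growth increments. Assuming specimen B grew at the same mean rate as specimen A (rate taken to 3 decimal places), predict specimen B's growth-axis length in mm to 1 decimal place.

52.3 mm

Specimen A: correcting the raw count gives 162 − 9 + 16 = 169 true growth increments.
A: Extension rate ≈ 44.4 / 169 = 0.263 mm/year.
B's length ≈ 0.263 × 199 = 52.3 mm.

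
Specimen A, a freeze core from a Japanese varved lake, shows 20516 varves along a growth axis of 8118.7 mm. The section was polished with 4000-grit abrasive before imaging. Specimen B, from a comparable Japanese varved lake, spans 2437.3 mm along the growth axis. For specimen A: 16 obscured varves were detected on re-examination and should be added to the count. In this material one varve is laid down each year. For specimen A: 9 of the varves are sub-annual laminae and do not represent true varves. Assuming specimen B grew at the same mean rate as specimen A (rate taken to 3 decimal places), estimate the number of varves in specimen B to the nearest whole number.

Specimen A: after corrections the count is 20516 − 9 + 16 = 20523 varves.
A: Mean rate = 8118.7 mm / 20523 years ≈ 0.396 mm per year.
Specimen B: 2437.3 mm / 0.396 mm per year = 6154.80 years ≈ 6155 varves.

6155 varves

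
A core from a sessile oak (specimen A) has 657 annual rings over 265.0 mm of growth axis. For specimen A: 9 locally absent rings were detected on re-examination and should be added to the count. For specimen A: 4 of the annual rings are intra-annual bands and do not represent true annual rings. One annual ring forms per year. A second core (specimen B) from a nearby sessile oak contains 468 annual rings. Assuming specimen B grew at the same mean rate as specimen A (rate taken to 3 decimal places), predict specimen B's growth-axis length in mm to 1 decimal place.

Specimen A: after corrections the count is 657 − 4 + 9 = 662 annual rings.
A: Extension rate ≈ 265.0 / 662 = 0.400 mm per year.
B's length ≈ 0.400 × 468 = 187.2 mm.

187.2 mm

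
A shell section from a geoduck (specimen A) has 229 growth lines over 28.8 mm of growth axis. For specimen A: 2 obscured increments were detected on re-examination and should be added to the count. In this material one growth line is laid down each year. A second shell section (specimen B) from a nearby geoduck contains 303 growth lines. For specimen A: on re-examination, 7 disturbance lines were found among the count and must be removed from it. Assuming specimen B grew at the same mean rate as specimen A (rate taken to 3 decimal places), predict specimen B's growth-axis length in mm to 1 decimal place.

Specimen A: after corrections the count is 229 − 7 + 2 = 224 growth lines.
A: 28.8 mm over 224 years gives 28.8 / 224 ≈ 0.129 mm/yr.
Length of B = 0.129 × 303 = 39.1 mm.

39.1 mm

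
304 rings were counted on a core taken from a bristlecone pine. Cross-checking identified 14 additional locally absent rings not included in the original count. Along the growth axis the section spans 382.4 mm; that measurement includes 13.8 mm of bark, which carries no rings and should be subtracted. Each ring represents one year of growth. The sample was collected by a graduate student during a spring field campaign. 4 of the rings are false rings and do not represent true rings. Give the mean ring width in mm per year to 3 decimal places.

1.174 mm per year

Correcting the raw count gives 304 − 4 + 14 = 314 true rings.
Removing the 13.8 mm offcut leaves 382.4 − 13.8 = 368.6 mm.
Mean rate = 368.6 mm / 314 years ≈ 1.174 mm per year.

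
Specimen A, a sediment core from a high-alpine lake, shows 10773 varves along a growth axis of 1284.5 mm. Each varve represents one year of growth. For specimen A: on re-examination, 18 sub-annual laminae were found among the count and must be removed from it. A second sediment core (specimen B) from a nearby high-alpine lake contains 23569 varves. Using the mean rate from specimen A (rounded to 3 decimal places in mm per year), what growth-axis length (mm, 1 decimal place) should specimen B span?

Specimen A: true varve count = 10773 − 18 = 10755.
A: Extension rate ≈ 1284.5 / 10755 = 0.119 mm/year.
Length of B = 0.119 × 23569 = 2804.7 mm.

2804.7 mm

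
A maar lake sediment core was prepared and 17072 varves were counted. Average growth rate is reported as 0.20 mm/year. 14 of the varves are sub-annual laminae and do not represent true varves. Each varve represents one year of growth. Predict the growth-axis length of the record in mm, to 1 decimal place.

3411.6 mm

True varve count = 17072 − 14 = 17058.
Predicted length = 0.20 mm/year × 17058 years = 3411.6 mm.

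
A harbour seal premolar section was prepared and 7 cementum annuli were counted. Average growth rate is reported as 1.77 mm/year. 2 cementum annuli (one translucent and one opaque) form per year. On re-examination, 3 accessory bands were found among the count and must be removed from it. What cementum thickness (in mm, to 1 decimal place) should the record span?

True cementum annulus count = 7 − 3 = 4.
4 cementum annuli at 2 per year is 4 / 2 = 2 years.
Length ≈ 1.77 × 2 = 3.5 mm.

3.5 mm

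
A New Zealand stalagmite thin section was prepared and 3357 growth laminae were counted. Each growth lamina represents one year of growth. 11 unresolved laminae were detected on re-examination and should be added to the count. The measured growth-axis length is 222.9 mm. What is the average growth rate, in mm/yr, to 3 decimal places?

True growth lamina count = 3357 + 11 = 3368.
222.9 mm over 3368 years gives 222.9 / 3368 ≈ 0.066 mm/yr.

0.066 mm/yr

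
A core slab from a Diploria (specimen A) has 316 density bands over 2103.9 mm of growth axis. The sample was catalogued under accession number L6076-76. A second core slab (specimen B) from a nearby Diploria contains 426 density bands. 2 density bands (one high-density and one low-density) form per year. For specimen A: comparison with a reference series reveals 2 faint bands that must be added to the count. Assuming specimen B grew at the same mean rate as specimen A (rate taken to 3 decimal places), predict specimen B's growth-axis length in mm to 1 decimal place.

Specimen A: adjusted count: 316 + 2 = 318 density bands.
Specimen A: dividing by 2 density bands per year: 318 / 2 = 159 years.
A: Extension rate ≈ 2103.9 / 159 = 13.232 mm/year.
Specimen B: 426 density bands at 2 per year is 426 / 2 = 213 years. B's length ≈ 13.232 × 213 = 2818.4 mm.

2818.4 mm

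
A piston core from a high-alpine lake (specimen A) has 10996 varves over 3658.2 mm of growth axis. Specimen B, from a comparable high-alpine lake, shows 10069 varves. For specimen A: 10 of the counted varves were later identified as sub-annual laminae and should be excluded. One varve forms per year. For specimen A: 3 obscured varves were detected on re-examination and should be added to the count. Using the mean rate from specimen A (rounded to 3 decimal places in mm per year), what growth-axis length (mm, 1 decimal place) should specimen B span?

3353.0 mm

Specimen A: correcting the raw count gives 10996 − 10 + 3 = 10989 true varves.
A: Extension rate ≈ 3658.2 / 10989 = 0.333 mm/yr.
For B, 0.333 mm/year × 10069 years = 3353.0 mm.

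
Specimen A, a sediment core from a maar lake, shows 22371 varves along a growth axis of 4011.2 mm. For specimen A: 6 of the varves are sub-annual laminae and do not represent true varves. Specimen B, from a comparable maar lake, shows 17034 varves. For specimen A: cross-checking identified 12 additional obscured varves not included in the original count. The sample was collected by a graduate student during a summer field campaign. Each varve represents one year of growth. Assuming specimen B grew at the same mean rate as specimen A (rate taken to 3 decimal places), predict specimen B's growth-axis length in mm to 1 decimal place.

3049.1 mm

Specimen A: correcting the raw count gives 22371 − 6 + 12 = 22377 true varves.
A: 4011.2 mm over 22377 years gives 4011.2 / 22377 ≈ 0.179 mm per year.
B's length ≈ 0.179 × 17034 = 3049.1 mm.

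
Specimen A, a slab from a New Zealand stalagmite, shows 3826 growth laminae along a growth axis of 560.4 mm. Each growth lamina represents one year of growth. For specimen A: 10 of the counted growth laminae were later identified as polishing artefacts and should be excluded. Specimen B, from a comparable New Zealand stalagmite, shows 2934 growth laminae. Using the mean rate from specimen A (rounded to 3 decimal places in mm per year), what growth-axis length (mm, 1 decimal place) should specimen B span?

431.3 mm

Specimen A: after corrections the count is 3826 − 10 = 3816 growth laminae.
A: Extension rate ≈ 560.4 / 3816 = 0.147 mm/year.
For B, 0.147 mm/year × 2934 years = 431.3 mm.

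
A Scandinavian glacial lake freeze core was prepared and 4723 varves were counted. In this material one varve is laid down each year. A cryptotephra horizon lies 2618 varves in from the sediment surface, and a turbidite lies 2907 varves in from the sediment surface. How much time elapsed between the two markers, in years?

Separation: 2907 − 2618 = 289 varves.
One varve per year makes the interval 289 years.

289 years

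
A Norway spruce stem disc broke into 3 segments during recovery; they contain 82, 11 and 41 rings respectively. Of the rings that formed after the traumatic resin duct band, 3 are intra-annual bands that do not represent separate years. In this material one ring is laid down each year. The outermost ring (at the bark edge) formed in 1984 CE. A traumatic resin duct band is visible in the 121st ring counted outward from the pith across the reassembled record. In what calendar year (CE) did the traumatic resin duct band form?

1974 CE

Total rings = 82 + 11 + 41 = 134.
The traumatic resin duct band sits at ring 121 from the pith, so 134 − 121 = 13 rings formed after it.
13 − 3 false = 10 true rings after the traumatic resin duct band.
The ring at the bark edge is 1984 CE, so the traumatic resin duct band dates to 1984 − 10 = 1974 CE.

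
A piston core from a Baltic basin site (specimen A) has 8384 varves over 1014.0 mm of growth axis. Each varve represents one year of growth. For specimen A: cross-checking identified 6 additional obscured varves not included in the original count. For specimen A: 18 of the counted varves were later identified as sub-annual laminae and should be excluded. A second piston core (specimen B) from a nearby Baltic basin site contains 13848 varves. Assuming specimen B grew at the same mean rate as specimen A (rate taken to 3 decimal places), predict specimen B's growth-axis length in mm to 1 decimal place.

1675.6 mm

Specimen A: true varve count = 8384 − 18 + 6 = 8372.
A: 1014.0 mm over 8372 years gives 1014.0 / 8372 ≈ 0.121 mm/yr.
Length of B = 0.121 × 13848 = 1675.6 mm.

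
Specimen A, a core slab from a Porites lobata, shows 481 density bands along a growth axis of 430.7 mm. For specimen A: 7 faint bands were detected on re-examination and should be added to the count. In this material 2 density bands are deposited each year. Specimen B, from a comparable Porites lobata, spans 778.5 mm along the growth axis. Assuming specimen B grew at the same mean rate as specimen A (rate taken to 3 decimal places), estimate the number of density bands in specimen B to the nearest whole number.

882 density bands

Specimen A: adjusted count: 481 + 7 = 488 density bands.
Specimen A: dividing by 2 density bands per year: 488 / 2 = 244 years.
A: Mean rate = 430.7 mm / 244 years ≈ 1.765 mm per year.
Specimen B: 778.5 mm / 1.765 mm per year = 441.08 years; at 2 density bands per year that is 441.08 × 2 ≈ 882 density bands.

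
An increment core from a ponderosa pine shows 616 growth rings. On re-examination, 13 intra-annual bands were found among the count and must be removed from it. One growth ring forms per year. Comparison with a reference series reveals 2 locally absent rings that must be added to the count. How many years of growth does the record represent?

605 yr

After corrections the count is 616 − 13 + 2 = 605 growth rings.
With a one-to-one growth ring periodicity this is 605 years.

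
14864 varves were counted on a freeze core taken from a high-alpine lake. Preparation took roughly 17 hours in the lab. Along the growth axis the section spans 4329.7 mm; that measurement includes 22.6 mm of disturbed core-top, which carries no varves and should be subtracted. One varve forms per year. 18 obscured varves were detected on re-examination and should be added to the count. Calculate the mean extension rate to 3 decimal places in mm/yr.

0.289 mm/yr

After corrections the count is 14864 + 18 = 14882 varves.
Net length = 4329.7 − 22.6 = 4307.1 mm.
Mean rate = 4307.1 mm / 14882 years ≈ 0.289 mm/yr.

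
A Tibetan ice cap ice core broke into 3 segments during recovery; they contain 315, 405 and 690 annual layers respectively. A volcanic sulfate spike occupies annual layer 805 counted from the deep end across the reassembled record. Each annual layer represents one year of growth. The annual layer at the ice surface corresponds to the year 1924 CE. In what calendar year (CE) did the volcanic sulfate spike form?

1319 CE

Total annual layers = 315 + 405 + 690 = 1410.
Between annual layer 805 and the ice surface there are 1410 − 805 = 605 annual layers.
1924 − 605 = 1319 CE.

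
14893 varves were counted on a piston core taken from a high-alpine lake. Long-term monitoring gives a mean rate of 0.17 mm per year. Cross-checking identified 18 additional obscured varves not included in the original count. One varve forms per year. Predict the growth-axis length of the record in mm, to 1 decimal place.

2534.9 mm

Adjusted count: 14893 + 18 = 14911 varves.
Length ≈ 0.17 × 14911 = 2534.9 mm.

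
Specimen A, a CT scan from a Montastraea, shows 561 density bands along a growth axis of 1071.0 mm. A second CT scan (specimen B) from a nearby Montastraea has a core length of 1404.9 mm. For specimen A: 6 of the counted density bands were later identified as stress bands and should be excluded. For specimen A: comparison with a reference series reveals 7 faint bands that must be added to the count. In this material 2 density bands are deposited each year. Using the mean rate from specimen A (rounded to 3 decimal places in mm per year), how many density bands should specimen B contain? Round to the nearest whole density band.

Specimen A: correcting the raw count gives 561 − 6 + 7 = 562 true density bands.
Specimen A: 562 density bands at 2 per year is 562 / 2 = 281 years.
A: Mean rate = 1071.0 mm / 281 years ≈ 3.811 mm per year.
B spans 1404.9 / 3.811 = 368.64 years; at 2 density bands per year that is 368.64 × 2 ≈ 737 density bands.

737 density bands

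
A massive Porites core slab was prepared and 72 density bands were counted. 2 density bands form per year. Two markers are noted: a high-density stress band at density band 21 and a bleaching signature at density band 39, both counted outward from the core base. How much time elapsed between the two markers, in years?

9 yr

Separation: 39 − 21 = 18 density bands.
18 density bands at 2 per year is 18 / 2 = 9 years.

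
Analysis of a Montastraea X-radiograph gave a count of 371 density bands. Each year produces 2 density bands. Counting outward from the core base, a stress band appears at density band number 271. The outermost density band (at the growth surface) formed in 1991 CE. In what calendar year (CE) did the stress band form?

1941 CE

Between density band 271 and the growth surface there are 371 − 271 = 100 density bands.
100 density bands at 2 per year is 100 / 2 = 50 years.
Counting back 50 years from 1991 CE places the stress band in 1991 − 50 = 1941 CE.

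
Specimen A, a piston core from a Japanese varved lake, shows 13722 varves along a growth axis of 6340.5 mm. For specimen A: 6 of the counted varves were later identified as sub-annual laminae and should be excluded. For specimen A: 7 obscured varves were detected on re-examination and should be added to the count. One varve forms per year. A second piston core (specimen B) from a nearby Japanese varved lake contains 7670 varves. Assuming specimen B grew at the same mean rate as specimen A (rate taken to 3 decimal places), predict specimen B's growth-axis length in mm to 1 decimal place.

3543.5 mm

Specimen A: true varve count = 13722 − 6 + 7 = 13723.
A: Extension rate ≈ 6340.5 / 13723 = 0.462 mm/year.
Length of B = 0.462 × 7670 = 3543.5 mm.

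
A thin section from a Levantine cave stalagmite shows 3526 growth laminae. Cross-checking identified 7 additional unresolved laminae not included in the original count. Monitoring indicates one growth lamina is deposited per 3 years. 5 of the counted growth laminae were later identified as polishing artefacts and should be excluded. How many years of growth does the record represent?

10584 yr

Adjusted count: 3526 − 5 + 7 = 3528 growth laminae.
3528 growth laminae at 3 years each span 3528 × 3 = 10584 years.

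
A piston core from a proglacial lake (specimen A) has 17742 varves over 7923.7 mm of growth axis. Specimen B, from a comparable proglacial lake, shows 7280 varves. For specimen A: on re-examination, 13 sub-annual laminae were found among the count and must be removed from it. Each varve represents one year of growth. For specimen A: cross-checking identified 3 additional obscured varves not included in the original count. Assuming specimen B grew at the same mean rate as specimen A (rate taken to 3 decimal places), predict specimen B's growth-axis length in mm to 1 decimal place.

3254.2 mm

Specimen A: adjusted count: 17742 − 13 + 3 = 17732 varves.
A: Mean rate = 7923.7 mm / 17732 years ≈ 0.447 mm per year.
For B, 0.447 mm/year × 7280 years = 3254.2 mm.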